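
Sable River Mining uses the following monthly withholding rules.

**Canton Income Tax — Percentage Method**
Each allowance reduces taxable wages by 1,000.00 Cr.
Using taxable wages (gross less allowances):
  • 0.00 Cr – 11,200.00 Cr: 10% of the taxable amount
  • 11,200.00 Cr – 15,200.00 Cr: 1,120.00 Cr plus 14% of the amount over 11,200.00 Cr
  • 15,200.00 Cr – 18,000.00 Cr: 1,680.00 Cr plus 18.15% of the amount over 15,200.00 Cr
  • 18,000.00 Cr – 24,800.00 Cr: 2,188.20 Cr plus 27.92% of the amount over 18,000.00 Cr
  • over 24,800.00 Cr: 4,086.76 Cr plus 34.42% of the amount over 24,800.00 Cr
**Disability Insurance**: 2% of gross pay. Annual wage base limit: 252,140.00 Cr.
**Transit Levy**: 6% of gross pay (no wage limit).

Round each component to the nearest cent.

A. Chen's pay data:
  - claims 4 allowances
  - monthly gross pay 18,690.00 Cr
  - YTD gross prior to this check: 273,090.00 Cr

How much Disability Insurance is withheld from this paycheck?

0.00 Cr

Disability Insurance: YTD 273,090.00 Cr ≥ cap 252,140.00 Cr → 0.00 Cr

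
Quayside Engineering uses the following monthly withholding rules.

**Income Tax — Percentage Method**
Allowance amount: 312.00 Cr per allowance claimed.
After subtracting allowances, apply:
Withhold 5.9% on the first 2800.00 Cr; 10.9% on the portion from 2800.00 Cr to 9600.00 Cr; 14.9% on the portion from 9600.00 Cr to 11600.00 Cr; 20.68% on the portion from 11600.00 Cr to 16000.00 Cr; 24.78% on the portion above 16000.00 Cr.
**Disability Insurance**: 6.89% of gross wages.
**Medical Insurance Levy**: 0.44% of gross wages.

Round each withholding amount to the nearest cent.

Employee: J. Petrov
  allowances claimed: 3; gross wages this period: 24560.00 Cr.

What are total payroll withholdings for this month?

5803.79 Cr

Income Tax: taxable = 24560.00 Cr − 3×312.00 Cr = 23624.00 Cr
  2114.32 Cr + 24.78% × (23624.00 Cr − 16000.00 Cr) = 2114.32 Cr + 24.78% × 7624.00 Cr = 4003.55 Cr
Disability Insurance: 6.89% × 24560.00 Cr = 1692.18 Cr
Medical Insurance Levy: 0.44% × 24560.00 Cr = 108.06 Cr
Total: 4003.55 Cr + 1692.18 Cr + 108.06 Cr = 5803.79 Cr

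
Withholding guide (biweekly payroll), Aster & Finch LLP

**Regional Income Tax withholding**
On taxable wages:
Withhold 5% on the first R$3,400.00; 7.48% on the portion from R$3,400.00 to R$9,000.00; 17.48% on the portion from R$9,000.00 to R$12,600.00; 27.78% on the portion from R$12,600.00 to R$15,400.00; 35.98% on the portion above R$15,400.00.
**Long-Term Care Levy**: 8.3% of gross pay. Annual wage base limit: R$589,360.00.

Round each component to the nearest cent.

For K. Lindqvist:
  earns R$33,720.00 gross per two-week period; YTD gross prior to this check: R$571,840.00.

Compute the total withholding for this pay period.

R$10,041.70

Regional Income Tax: taxable = R$33,720.00
  R$1,996.00 + 35.98% × (R$33,720.00 − R$15,400.00) = R$1,996.00 + 35.98% × R$18,320.00 = R$8,587.54
Long-Term Care Levy: cap R$589,360.00 − YTD R$571,840.00 = R$17,520.00 subject; 8.3% × R$17,520.00 = R$1,454.16
Total: R$8,587.54 + R$1,454.16 = R$10,041.70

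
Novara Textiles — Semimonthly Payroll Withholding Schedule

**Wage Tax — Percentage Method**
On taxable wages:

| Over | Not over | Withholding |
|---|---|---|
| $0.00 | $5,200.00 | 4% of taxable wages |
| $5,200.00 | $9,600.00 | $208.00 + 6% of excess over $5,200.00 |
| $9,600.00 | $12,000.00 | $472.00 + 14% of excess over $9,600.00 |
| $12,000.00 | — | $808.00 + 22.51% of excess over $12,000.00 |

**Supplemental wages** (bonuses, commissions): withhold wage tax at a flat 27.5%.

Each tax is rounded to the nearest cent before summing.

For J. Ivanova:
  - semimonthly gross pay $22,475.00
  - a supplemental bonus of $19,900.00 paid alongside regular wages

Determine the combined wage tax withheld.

Wage Tax: taxable = $22,475.00
  $808.00 + 22.51% × ($22,475.00 − $12,000.00) = $808.00 + 22.51% × $10,475.00 = $3,165.92
Supplemental (27.5% flat on bonus): 27.5% × $19,900.00 = $5,472.50
Total wage tax: $3,165.92 + $5,472.50 = $8,638.42

$8,638.42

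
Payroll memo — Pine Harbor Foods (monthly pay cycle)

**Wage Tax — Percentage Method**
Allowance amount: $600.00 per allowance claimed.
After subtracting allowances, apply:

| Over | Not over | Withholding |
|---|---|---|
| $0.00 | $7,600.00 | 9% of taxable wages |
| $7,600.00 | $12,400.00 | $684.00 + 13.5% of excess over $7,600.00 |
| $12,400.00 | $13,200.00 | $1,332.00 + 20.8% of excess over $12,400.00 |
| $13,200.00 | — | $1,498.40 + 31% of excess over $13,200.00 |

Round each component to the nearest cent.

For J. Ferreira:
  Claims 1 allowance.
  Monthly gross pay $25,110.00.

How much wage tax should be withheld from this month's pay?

$5,004.50

Wage Tax: taxable = $25,110.00 − 1×$600.00 = $24,510.00
  $1,498.40 + 31% × ($24,510.00 − $13,200.00) = $1,498.40 + 31% × $11,310.00 = $5,004.50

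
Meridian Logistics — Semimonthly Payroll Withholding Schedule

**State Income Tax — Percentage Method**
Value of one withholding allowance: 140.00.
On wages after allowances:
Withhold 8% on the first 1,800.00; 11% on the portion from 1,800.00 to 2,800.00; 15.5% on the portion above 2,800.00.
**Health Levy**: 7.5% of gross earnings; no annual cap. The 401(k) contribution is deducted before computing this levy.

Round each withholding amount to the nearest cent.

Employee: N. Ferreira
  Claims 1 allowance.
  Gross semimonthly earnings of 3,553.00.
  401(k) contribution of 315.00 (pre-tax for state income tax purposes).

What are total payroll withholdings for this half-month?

543.04

State Income Tax: taxable = 3,553.00 − 315.00 − 1×140.00 = 3,098.00
  254.00 + 15.5% × (3,098.00 − 2,800.00) = 254.00 + 15.5% × 298.00 = 300.19
Health Levy: 7.5% × 3,238.00 = 242.85
Total: 300.19 + 242.85 = 543.04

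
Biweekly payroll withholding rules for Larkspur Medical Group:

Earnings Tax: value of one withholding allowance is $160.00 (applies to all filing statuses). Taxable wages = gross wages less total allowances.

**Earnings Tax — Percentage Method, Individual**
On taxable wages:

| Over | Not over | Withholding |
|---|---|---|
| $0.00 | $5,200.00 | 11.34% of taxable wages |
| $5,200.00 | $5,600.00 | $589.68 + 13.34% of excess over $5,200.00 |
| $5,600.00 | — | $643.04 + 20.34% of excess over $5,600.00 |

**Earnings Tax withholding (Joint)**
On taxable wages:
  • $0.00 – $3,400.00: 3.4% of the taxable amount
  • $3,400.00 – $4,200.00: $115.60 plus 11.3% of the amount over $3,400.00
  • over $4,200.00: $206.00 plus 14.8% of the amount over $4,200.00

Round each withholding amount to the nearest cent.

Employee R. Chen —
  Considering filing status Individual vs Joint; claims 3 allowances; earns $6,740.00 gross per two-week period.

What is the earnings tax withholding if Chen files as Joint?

Earnings Tax (Joint): taxable = $6,740.00 − 3×$160.00 = $6,260.00
  $206.00 + 14.8% × ($6,260.00 − $4,200.00) = $206.00 + 14.8% × $2,060.00 = $510.88

$510.88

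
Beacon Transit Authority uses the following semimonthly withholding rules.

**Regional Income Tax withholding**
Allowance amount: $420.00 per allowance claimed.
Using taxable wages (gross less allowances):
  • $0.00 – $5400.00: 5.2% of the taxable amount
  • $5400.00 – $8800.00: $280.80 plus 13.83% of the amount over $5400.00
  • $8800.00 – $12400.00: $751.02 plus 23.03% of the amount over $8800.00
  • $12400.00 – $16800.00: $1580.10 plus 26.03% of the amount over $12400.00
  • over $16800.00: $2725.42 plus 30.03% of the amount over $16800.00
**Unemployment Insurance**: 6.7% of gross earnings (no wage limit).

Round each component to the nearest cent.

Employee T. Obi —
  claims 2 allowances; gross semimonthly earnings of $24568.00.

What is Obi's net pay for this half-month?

Regional Income Tax: taxable = $24568.00 − 2×$420.00 = $23728.00
  $2725.42 + 30.03% × ($23728.00 − $16800.00) = $2725.42 + 30.03% × $6928.00 = $4805.90
Unemployment Insurance: 6.7% × $24568.00 = $1646.06
Total withheld: $4805.90 + $1646.06 = $6451.96
Net pay: $24568.00 − $6451.96 = $18116.04

$18116.04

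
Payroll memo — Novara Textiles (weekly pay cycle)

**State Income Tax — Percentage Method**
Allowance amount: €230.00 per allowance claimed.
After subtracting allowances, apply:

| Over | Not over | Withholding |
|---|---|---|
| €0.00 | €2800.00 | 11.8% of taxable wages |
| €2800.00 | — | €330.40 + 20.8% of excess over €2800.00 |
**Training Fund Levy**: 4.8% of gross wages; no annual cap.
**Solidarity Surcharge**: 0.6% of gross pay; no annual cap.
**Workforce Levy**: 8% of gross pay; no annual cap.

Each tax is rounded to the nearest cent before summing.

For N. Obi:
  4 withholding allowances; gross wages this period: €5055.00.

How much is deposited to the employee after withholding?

State Income Tax: taxable = €5055.00 − 4×€230.00 = €4135.00
  €330.40 + 20.8% × (€4135.00 − €2800.00) = €330.40 + 20.8% × €1335.00 = €608.08
Training Fund Levy: 4.8% × €5055.00 = €242.64
Solidarity Surcharge: 0.6% × €5055.00 = €30.33
Workforce Levy: 8% × €5055.00 = €404.40
Total withheld: €608.08 + €242.64 + €30.33 + €404.40 = €1285.45
Net pay: €5055.00 − €1285.45 = €3769.55

€3769.55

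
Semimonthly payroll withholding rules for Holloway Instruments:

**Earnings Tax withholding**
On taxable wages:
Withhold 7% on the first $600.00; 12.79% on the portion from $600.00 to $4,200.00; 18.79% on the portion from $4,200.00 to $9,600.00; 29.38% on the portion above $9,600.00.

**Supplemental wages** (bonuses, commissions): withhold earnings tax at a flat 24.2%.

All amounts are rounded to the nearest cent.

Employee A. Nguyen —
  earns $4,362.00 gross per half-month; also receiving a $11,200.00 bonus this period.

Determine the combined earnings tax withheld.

Earnings Tax: taxable = $4,362.00
  $502.44 + 18.79% × ($4,362.00 − $4,200.00) = $502.44 + 18.79% × $162.00 = $532.88
Supplemental (24.2% flat on bonus): 24.2% × $11,200.00 = $2,710.40
Total earnings tax: $532.88 + $2,710.40 = $3,243.28

$3,243.28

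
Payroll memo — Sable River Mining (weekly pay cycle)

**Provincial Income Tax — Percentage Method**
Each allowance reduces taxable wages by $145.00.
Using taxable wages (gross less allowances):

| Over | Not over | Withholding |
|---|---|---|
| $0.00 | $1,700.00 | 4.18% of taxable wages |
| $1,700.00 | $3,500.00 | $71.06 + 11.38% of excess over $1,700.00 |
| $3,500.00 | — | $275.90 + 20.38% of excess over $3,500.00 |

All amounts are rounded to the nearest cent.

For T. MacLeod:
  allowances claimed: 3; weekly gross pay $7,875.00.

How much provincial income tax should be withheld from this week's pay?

$1,078.87

Provincial Income Tax: taxable = $7,875.00 − 3×$145.00 = $7,440.00
  $275.90 + 20.38% × ($7,440.00 − $3,500.00) = $275.90 + 20.38% × $3,940.00 = $1,078.87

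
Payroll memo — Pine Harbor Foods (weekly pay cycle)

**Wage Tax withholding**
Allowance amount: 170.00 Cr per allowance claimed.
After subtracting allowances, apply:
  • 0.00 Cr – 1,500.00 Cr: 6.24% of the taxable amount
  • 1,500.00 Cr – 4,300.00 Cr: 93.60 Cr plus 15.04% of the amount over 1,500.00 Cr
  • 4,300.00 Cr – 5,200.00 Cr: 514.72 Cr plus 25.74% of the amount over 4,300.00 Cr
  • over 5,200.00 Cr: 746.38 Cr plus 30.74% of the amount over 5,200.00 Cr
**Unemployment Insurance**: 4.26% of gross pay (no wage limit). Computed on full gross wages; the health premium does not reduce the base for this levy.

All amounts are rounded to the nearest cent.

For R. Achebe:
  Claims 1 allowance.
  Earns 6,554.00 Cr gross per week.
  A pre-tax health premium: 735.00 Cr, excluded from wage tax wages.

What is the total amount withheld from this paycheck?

Wage Tax: taxable = 6,554.00 Cr − 735.00 Cr − 1×170.00 Cr = 5,649.00 Cr
  746.38 Cr + 30.74% × (5,649.00 Cr − 5,200.00 Cr) = 746.38 Cr + 30.74% × 449.00 Cr = 884.40 Cr
Unemployment Insurance: 4.26% × 6,554.00 Cr = 279.20 Cr
Total: 884.40 Cr + 279.20 Cr = 1,163.60 Cr

1,163.60 Cr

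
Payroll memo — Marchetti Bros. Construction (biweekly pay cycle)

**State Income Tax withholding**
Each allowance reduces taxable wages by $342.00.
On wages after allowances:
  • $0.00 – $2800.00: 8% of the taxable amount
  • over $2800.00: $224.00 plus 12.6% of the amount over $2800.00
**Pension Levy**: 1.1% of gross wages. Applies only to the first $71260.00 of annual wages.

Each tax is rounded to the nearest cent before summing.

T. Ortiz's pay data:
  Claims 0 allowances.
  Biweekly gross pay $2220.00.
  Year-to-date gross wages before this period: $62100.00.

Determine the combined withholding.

State Income Tax: taxable = $2220.00
  8% × $2220.00 = $177.60
Pension Levy: 1.1% × $2220.00 = $24.42
Total: $177.60 + $24.42 = $202.02

$202.02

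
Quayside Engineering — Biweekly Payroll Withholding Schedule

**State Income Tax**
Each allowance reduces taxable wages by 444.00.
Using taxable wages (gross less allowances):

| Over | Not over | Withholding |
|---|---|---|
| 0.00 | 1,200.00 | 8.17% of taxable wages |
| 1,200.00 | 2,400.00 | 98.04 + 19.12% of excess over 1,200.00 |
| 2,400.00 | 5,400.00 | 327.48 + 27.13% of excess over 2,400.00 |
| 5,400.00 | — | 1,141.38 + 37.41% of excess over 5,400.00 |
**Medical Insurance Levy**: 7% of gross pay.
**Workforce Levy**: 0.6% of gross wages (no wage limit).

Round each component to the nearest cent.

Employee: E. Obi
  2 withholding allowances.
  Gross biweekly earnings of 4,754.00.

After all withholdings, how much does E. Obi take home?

State Income Tax: taxable = 4,754.00 − 2×444.00 = 3,866.00
  327.48 + 27.13% × (3,866.00 − 2,400.00) = 327.48 + 27.13% × 1,466.00 = 725.21
Medical Insurance Levy: 7% × 4,754.00 = 332.78
Workforce Levy: 0.6% × 4,754.00 = 28.52
Total withheld: 725.21 + 332.78 + 28.52 = 1,086.51
Net pay: 4,754.00 − 1,086.51 = 3,667.49

3,667.49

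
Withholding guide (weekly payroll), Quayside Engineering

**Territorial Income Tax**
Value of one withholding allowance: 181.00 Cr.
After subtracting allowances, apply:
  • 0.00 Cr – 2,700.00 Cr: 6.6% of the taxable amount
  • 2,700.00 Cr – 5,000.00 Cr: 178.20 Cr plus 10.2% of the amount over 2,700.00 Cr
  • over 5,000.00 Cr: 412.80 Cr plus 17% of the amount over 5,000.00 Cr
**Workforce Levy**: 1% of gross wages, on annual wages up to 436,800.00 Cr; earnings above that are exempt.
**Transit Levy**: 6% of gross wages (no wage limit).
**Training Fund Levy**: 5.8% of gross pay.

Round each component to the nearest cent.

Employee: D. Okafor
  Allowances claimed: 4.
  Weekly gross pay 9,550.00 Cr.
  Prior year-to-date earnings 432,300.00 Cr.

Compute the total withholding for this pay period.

Territorial Income Tax: taxable = 9,550.00 Cr − 4×181.00 Cr = 8,826.00 Cr
  412.80 Cr + 17% × (8,826.00 Cr − 5,000.00 Cr) = 412.80 Cr + 17% × 3,826.00 Cr = 1,063.22 Cr
Workforce Levy: cap 436,800.00 Cr − YTD 432,300.00 Cr = 4,500.00 Cr subject; 1% × 4,500.00 Cr = 45.00 Cr
Transit Levy: 6% × 9,550.00 Cr = 573.00 Cr
Training Fund Levy: 5.8% × 9,550.00 Cr = 553.90 Cr
Total: 1,063.22 Cr + 45.00 Cr + 573.00 Cr + 553.90 Cr = 2,235.12 Cr

2,235.12 Cr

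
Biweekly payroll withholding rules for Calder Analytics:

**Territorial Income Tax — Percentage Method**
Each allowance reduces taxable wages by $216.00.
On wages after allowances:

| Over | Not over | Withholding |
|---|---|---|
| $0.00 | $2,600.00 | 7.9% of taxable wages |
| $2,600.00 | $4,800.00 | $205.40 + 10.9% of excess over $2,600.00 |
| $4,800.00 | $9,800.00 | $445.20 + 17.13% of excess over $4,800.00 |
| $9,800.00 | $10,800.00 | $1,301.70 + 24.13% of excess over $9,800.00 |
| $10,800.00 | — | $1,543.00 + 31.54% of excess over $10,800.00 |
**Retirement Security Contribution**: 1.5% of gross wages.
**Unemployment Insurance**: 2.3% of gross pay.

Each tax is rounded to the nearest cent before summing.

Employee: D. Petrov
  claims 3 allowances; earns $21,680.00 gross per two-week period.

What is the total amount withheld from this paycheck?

$5,594.01

Territorial Income Tax: taxable = $21,680.00 − 3×$216.00 = $21,032.00
  $1,543.00 + 31.54% × ($21,032.00 − $10,800.00) = $1,543.00 + 31.54% × $10,232.00 = $4,770.17
Retirement Security Contribution: 1.5% × $21,680.00 = $325.20
Unemployment Insurance: 2.3% × $21,680.00 = $498.64
Total: $4,770.17 + $325.20 + $498.64 = $5,594.01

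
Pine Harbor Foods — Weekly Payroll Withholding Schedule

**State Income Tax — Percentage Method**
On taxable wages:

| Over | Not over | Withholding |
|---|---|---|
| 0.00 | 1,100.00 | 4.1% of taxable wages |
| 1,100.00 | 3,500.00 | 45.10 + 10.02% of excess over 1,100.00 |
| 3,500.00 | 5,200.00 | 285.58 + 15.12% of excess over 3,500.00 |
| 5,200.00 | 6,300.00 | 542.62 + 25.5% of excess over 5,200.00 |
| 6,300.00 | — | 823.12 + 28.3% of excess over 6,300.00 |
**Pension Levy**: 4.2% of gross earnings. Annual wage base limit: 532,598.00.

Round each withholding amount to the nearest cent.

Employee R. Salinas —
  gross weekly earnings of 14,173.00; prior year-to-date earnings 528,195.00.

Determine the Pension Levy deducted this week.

Pension Levy: cap 532,598.00 − YTD 528,195.00 = 4,403.00 subject; 4.2% × 4,403.00 = 184.93

184.93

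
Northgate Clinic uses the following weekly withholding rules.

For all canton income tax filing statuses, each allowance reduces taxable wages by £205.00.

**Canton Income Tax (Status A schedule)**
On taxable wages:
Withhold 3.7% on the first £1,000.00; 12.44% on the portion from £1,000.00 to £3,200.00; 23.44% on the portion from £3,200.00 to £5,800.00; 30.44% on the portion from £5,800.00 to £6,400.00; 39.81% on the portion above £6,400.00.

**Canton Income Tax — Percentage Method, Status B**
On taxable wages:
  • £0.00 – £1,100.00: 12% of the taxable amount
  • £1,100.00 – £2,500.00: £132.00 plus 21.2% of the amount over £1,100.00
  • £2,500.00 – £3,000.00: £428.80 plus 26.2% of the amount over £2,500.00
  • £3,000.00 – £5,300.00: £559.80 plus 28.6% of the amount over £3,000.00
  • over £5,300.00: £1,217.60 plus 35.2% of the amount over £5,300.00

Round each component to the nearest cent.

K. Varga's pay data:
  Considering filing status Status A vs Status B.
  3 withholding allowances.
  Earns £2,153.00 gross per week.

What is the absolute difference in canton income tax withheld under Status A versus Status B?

Canton Income Tax (Status A): taxable = £2,153.00 − 3×£205.00 = £1,538.00
  £37.00 + 12.44% × (£1,538.00 − £1,000.00) = £37.00 + 12.44% × £538.00 = £103.93
Canton Income Tax (Status B): taxable = £2,153.00 − 3×£205.00 = £1,538.00
  £132.00 + 21.2% × (£1,538.00 − £1,100.00) = £132.00 + 21.2% × £438.00 = £224.86
Difference: |£103.93 − £224.86| = £120.93 (higher under Status B)

£120.93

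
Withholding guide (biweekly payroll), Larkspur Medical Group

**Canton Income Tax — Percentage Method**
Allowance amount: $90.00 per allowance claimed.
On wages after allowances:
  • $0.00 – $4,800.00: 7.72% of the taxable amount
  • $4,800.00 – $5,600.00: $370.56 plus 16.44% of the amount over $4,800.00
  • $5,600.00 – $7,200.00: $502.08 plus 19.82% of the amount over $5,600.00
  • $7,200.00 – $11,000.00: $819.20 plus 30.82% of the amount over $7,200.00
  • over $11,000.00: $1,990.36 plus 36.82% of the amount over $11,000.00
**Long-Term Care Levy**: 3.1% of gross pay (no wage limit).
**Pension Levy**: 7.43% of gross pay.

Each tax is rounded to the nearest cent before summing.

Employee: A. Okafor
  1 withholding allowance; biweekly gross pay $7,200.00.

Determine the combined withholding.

$1,559.52

Canton Income Tax: taxable = $7,200.00 − 1×$90.00 = $7,110.00
  $502.08 + 19.82% × ($7,110.00 − $5,600.00) = $502.08 + 19.82% × $1,510.00 = $801.36
Long-Term Care Levy: 3.1% × $7,200.00 = $223.20
Pension Levy: 7.43% × $7,200.00 = $534.96
Total: $801.36 + $223.20 + $534.96 = $1,559.52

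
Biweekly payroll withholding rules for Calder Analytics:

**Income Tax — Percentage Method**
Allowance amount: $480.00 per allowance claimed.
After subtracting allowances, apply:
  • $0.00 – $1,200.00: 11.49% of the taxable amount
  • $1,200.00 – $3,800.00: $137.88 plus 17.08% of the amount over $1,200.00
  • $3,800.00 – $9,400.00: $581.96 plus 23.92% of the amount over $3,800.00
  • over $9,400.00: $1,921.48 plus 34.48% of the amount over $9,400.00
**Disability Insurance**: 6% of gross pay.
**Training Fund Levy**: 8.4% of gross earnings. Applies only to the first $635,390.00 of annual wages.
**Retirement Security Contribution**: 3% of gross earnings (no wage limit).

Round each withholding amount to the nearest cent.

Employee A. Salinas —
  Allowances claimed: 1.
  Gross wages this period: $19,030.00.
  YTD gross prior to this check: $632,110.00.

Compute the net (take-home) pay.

$11,965.38

Income Tax: taxable = $19,030.00 − 1×$480.00 = $18,550.00
  $1,921.48 + 34.48% × ($18,550.00 − $9,400.00) = $1,921.48 + 34.48% × $9,150.00 = $5,076.40
Disability Insurance: 6% × $19,030.00 = $1,141.80
Training Fund Levy: cap $635,390.00 − YTD $632,110.00 = $3,280.00 subject; 8.4% × $3,280.00 = $275.52
Retirement Security Contribution: 3% × $19,030.00 = $570.90
Total withheld: $5,076.40 + $1,141.80 + $275.52 + $570.90 = $7,064.62
Net pay: $19,030.00 − $7,064.62 = $11,965.38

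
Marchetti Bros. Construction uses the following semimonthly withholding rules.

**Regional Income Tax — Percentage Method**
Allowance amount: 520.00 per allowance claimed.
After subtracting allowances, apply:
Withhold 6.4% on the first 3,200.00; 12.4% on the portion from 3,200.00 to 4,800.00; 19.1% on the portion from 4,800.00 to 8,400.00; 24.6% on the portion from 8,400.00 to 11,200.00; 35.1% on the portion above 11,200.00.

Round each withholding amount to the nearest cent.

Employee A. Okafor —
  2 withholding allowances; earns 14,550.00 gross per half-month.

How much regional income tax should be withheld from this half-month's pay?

2,590.41

Regional Income Tax: taxable = 14,550.00 − 2×520.00 = 13,510.00
  1,779.60 + 35.1% × (13,510.00 − 11,200.00) = 1,779.60 + 35.1% × 2,310.00 = 2,590.41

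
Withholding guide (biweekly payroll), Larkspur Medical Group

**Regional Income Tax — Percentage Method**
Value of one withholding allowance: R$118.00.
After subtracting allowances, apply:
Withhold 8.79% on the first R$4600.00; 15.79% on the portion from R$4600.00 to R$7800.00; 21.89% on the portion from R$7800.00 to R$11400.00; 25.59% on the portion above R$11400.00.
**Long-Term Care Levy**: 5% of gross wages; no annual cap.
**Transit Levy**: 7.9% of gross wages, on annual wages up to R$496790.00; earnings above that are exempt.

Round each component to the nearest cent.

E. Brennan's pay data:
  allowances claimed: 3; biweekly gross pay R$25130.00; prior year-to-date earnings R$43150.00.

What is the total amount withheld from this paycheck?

R$8362.35

Regional Income Tax: taxable = R$25130.00 − 3×R$118.00 = R$24776.00
  R$1697.66 + 25.59% × (R$24776.00 − R$11400.00) = R$1697.66 + 25.59% × R$13376.00 = R$5120.58
Long-Term Care Levy: 5% × R$25130.00 = R$1256.50
Transit Levy: 7.9% × R$25130.00 = R$1985.27
Total: R$5120.58 + R$1256.50 + R$1985.27 = R$8362.35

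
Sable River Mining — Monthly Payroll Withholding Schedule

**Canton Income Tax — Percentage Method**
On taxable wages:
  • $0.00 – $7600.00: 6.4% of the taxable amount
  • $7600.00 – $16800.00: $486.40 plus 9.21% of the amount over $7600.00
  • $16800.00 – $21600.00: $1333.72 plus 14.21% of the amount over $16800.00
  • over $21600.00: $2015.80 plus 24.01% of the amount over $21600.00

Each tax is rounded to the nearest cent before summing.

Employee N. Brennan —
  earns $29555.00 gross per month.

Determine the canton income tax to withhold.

Canton Income Tax: taxable = $29555.00
  $2015.80 + 24.01% × ($29555.00 − $21600.00) = $2015.80 + 24.01% × $7955.00 = $3925.80

$3925.80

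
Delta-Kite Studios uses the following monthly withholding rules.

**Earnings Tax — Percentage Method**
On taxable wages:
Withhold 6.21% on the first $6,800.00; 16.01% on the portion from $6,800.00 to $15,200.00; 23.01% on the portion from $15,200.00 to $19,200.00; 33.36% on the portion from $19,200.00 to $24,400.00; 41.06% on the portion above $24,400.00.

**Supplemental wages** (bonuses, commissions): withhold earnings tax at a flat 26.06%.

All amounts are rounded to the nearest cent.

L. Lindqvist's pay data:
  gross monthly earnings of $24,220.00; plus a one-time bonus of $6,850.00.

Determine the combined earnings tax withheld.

Earnings Tax: taxable = $24,220.00
  $2,687.52 + 33.36% × ($24,220.00 − $19,200.00) = $2,687.52 + 33.36% × $5,020.00 = $4,362.19
Supplemental (26.06% flat on bonus): 26.06% × $6,850.00 = $1,785.11
Total earnings tax: $4,362.19 + $1,785.11 = $6,147.30

$6,147.30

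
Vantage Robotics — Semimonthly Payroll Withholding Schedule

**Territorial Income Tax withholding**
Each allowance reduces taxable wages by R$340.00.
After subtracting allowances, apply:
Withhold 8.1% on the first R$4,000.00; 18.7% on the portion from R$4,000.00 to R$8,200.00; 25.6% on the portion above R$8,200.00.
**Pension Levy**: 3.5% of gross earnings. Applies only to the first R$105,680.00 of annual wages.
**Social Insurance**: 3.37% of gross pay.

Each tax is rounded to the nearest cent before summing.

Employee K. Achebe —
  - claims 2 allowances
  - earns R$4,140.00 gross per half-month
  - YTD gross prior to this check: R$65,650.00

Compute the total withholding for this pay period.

R$564.68

Territorial Income Tax: taxable = R$4,140.00 − 2×R$340.00 = R$3,460.00
  8.1% × R$3,460.00 = R$280.26
Pension Levy: 3.5% × R$4,140.00 = R$144.90
Social Insurance: 3.37% × R$4,140.00 = R$139.52
Total: R$280.26 + R$144.90 + R$139.52 = R$564.68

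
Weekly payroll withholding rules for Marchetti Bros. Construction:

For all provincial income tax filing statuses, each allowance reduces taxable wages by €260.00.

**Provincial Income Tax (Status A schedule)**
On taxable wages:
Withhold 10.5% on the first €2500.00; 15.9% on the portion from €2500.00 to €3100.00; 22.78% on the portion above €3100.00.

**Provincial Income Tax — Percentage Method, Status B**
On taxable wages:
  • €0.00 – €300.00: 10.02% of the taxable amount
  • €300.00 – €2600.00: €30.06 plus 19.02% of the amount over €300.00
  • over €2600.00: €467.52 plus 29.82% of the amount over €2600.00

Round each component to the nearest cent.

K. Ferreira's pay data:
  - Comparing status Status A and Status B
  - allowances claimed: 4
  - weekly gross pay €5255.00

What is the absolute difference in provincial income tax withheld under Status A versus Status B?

€337.21

Provincial Income Tax (Status A): taxable = €5255.00 − 4×€260.00 = €4215.00
  €357.90 + 22.78% × (€4215.00 − €3100.00) = €357.90 + 22.78% × €1115.00 = €611.90
Provincial Income Tax (Status B): taxable = €5255.00 − 4×€260.00 = €4215.00
  €467.52 + 29.82% × (€4215.00 − €2600.00) = €467.52 + 29.82% × €1615.00 = €949.11
Difference: |€611.90 − €949.11| = €337.21 (higher under Status B)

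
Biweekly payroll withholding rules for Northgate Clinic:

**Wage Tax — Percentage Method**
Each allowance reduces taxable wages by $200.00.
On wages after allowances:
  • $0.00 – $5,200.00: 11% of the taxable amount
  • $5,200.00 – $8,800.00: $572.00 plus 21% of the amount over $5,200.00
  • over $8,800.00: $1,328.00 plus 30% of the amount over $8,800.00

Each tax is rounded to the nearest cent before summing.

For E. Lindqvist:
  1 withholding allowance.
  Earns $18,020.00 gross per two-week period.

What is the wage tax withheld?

$4,034.00

Wage Tax: taxable = $18,020.00 − 1×$200.00 = $17,820.00
  $1,328.00 + 30% × ($17,820.00 − $8,800.00) = $1,328.00 + 30% × $9,020.00 = $4,034.00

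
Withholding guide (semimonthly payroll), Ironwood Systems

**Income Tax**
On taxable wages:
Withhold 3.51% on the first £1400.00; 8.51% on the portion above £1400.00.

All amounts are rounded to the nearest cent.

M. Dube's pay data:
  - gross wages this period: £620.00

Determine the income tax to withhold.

£21.76

Income Tax: taxable = £620.00
  3.51% × £620.00 = £21.76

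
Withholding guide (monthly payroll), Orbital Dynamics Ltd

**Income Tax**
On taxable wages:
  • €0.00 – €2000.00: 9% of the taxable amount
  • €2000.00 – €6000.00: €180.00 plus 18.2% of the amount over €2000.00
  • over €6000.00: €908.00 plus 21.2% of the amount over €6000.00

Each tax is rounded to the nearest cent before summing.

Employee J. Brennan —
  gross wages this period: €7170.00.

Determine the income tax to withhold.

€1156.04

Income Tax: taxable = €7170.00
  €908.00 + 21.2% × (€7170.00 − €6000.00) = €908.00 + 21.2% × €1170.00 = €1156.04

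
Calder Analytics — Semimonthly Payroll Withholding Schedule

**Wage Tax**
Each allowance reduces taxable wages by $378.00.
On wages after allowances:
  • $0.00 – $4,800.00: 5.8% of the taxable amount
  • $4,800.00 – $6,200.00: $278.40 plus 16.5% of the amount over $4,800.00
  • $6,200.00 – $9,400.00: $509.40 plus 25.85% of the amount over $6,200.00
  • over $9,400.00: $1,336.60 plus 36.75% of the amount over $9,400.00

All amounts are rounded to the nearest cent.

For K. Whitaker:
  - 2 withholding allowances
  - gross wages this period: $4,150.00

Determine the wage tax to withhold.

Wage Tax: taxable = $4,150.00 − 2×$378.00 = $3,394.00
  5.8% × $3,394.00 = $196.85

$196.85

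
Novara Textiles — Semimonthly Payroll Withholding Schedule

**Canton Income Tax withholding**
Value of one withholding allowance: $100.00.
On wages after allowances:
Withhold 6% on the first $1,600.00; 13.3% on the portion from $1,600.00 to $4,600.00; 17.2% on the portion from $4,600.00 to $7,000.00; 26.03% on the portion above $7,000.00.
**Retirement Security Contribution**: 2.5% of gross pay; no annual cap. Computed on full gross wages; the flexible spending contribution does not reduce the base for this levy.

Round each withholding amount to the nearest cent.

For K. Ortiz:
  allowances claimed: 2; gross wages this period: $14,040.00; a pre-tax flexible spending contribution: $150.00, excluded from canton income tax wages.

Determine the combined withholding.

Canton Income Tax: taxable = $14,040.00 − $150.00 − 2×$100.00 = $13,690.00
  $907.80 + 26.03% × ($13,690.00 − $7,000.00) = $907.80 + 26.03% × $6,690.00 = $2,649.21
Retirement Security Contribution: 2.5% × $14,040.00 = $351.00
Total: $2,649.21 + $351.00 = $3,000.21

$3,000.21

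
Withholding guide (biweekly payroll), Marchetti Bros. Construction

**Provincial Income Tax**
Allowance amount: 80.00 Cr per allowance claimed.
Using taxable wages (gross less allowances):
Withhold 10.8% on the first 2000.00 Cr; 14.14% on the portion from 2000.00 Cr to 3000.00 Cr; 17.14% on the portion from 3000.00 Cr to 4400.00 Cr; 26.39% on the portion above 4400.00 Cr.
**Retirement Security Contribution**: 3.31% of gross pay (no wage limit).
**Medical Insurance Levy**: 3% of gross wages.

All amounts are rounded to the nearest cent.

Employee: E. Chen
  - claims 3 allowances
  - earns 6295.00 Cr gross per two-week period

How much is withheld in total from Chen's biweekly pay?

Provincial Income Tax: taxable = 6295.00 Cr − 3×80.00 Cr = 6055.00 Cr
  597.36 Cr + 26.39% × (6055.00 Cr − 4400.00 Cr) = 597.36 Cr + 26.39% × 1655.00 Cr = 1034.11 Cr
Retirement Security Contribution: 3.31% × 6295.00 Cr = 208.36 Cr
Medical Insurance Levy: 3% × 6295.00 Cr = 188.85 Cr
Total: 1034.11 Cr + 208.36 Cr + 188.85 Cr = 1431.32 Cr

1431.32 Cr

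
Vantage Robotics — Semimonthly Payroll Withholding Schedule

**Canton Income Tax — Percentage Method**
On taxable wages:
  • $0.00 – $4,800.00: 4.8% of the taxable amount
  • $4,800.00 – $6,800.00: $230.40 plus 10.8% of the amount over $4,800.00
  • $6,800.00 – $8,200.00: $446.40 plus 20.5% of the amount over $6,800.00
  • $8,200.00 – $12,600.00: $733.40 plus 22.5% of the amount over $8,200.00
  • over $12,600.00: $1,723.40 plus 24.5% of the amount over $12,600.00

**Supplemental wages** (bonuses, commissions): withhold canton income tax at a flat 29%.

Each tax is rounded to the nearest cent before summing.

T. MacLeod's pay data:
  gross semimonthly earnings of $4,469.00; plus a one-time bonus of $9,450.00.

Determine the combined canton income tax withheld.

Canton Income Tax: taxable = $4,469.00
  4.8% × $4,469.00 = $214.51
Supplemental (29% flat on bonus): 29% × $9,450.00 = $2,740.50
Total canton income tax: $214.51 + $2,740.50 = $2,955.01

$2,955.01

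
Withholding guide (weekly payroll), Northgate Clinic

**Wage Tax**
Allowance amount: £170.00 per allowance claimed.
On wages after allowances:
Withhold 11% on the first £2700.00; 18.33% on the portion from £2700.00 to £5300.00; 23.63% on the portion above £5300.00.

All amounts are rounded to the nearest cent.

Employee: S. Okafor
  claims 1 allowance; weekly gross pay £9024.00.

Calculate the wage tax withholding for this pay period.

£1613.39

Wage Tax: taxable = £9024.00 − 1×£170.00 = £8854.00
  £773.58 + 23.63% × (£8854.00 − £5300.00) = £773.58 + 23.63% × £3554.00 = £1613.39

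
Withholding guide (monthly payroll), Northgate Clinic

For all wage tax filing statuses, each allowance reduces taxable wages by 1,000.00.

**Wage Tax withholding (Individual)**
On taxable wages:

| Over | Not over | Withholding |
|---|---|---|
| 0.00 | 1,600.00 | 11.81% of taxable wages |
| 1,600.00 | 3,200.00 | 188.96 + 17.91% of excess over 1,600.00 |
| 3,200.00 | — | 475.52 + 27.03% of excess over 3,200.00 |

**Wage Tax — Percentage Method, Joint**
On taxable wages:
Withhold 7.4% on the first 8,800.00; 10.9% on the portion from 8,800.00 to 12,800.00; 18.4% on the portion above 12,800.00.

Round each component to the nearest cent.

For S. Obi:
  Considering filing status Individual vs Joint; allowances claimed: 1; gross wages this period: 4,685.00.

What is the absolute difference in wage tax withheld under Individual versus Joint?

333.93

Wage Tax (Individual): taxable = 4,685.00 − 1×1,000.00 = 3,685.00
  475.52 + 27.03% × (3,685.00 − 3,200.00) = 475.52 + 27.03% × 485.00 = 606.62
Wage Tax (Joint): taxable = 4,685.00 − 1×1,000.00 = 3,685.00
  7.4% × 3,685.00 = 272.69
Difference: |606.62 − 272.69| = 333.93 (higher under Individual)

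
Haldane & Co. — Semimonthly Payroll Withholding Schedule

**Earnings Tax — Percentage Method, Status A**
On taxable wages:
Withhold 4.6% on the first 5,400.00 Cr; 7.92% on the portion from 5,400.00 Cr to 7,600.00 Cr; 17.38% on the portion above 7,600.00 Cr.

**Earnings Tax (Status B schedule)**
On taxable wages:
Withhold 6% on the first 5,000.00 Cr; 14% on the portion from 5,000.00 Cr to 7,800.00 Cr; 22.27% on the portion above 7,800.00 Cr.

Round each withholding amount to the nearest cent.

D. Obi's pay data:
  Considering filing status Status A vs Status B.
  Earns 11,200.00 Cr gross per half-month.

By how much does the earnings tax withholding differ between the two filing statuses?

Earnings Tax (Status A): taxable = 11,200.00 Cr
  422.64 Cr + 17.38% × (11,200.00 Cr − 7,600.00 Cr) = 422.64 Cr + 17.38% × 3,600.00 Cr = 1,048.32 Cr
Earnings Tax (Status B): taxable = 11,200.00 Cr
  692.00 Cr + 22.27% × (11,200.00 Cr − 7,800.00 Cr) = 692.00 Cr + 22.27% × 3,400.00 Cr = 1,449.18 Cr
Difference: |1,048.32 Cr − 1,449.18 Cr| = 400.86 Cr (higher under Status B)

400.86 Cr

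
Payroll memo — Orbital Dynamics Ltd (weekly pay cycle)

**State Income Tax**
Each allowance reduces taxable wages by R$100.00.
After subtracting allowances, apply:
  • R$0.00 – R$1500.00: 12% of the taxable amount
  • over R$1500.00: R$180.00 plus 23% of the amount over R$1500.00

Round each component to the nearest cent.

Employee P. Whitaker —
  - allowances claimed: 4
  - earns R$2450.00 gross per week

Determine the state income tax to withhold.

R$306.50

State Income Tax: taxable = R$2450.00 − 4×R$100.00 = R$2050.00
  R$180.00 + 23% × (R$2050.00 − R$1500.00) = R$180.00 + 23% × R$550.00 = R$306.50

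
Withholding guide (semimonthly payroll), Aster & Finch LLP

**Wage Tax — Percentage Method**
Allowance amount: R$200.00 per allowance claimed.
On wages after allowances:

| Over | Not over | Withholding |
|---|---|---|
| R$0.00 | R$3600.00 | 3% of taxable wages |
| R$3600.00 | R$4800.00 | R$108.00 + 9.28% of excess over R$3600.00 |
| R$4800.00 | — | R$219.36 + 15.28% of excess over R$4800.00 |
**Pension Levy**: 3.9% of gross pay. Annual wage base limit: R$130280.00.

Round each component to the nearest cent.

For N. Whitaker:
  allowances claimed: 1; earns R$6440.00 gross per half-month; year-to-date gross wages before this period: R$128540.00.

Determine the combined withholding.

R$507.25

Wage Tax: taxable = R$6440.00 − 1×R$200.00 = R$6240.00
  R$219.36 + 15.28% × (R$6240.00 − R$4800.00) = R$219.36 + 15.28% × R$1440.00 = R$439.39
Pension Levy: cap R$130280.00 − YTD R$128540.00 = R$1740.00 subject; 3.9% × R$1740.00 = R$67.86
Total: R$439.39 + R$67.86 = R$507.25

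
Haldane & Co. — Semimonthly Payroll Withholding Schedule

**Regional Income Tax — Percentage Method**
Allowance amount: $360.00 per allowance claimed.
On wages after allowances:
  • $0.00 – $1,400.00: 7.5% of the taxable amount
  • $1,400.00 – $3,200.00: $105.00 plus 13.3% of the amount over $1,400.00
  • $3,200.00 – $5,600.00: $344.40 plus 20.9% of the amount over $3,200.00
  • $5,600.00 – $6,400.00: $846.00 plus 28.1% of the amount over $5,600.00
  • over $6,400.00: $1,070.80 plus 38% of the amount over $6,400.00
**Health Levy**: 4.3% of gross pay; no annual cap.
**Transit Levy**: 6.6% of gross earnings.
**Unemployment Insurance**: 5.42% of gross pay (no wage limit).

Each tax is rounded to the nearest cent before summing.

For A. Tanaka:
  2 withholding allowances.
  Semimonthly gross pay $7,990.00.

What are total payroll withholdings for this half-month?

$2,705.37

Regional Income Tax: taxable = $7,990.00 − 2×$360.00 = $7,270.00
  $1,070.80 + 38% × ($7,270.00 − $6,400.00) = $1,070.80 + 38% × $870.00 = $1,401.40
Health Levy: 4.3% × $7,990.00 = $343.57
Transit Levy: 6.6% × $7,990.00 = $527.34
Unemployment Insurance: 5.42% × $7,990.00 = $433.06
Total: $1,401.40 + $343.57 + $527.34 + $433.06 = $2,705.37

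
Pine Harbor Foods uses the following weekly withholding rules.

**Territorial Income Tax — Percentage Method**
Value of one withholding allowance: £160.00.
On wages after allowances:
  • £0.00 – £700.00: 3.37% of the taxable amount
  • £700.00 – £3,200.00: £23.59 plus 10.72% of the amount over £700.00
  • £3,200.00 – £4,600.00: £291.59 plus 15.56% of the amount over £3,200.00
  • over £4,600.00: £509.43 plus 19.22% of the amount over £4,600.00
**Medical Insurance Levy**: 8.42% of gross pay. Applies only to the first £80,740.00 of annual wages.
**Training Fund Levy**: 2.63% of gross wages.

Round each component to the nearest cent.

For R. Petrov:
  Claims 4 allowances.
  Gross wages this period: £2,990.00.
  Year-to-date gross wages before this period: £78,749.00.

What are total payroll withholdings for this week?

£446.75

Territorial Income Tax: taxable = £2,990.00 − 4×£160.00 = £2,350.00
  £23.59 + 10.72% × (£2,350.00 − £700.00) = £23.59 + 10.72% × £1,650.00 = £200.47
Medical Insurance Levy: cap £80,740.00 − YTD £78,749.00 = £1,991.00 subject; 8.42% × £1,991.00 = £167.64
Training Fund Levy: 2.63% × £2,990.00 = £78.64
Total: £200.47 + £167.64 + £78.64 = £446.75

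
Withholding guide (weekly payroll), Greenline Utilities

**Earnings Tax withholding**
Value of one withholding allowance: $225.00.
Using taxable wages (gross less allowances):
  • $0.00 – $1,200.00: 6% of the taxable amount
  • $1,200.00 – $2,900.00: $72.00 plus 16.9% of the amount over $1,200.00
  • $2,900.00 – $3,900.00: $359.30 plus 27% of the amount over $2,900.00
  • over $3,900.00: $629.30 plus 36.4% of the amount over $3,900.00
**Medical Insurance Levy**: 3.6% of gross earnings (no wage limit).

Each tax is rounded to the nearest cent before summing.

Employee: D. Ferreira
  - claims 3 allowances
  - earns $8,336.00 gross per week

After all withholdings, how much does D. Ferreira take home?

Earnings Tax: taxable = $8,336.00 − 3×$225.00 = $7,661.00
  $629.30 + 36.4% × ($7,661.00 − $3,900.00) = $629.30 + 36.4% × $3,761.00 = $1,998.30
Medical Insurance Levy: 3.6% × $8,336.00 = $300.10
Total withheld: $1,998.30 + $300.10 = $2,298.40
Net pay: $8,336.00 − $2,298.40 = $6,037.60

$6,037.60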